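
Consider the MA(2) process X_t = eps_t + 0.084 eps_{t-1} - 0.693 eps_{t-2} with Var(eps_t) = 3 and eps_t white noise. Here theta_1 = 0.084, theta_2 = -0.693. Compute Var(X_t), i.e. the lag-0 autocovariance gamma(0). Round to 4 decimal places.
\gamma(0) = 4.4619

For an MA(q) process X_t = eps_t + sum_i theta_i eps_{t-i} with
Var(eps_t) = sigma^2, the variance is
  gamma(0) = sigma^2 * (1 + sum_i theta_i^2).
  sum_i theta_i^2 = (0.084)^2 + (-0.693)^2 = 0.007056 + 0.480249 = 0.487305.
  gamma(0) = 3 * (1 + 0.487305) = 3 * 1.487305 = 4.461915, which rounds to 4.4619.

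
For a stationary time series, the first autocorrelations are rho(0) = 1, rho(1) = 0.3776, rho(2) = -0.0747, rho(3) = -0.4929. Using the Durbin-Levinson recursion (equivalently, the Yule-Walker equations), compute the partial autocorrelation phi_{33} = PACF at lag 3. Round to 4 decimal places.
\phi_{33} = -0.4510

The PACF at lag k is phi_{kk}, the last component of the solution
to the Yule-Walker system G_k phi = r_k where
  (G_k)_{ij} = rho(|i - j|), (r_k)_i = rho(i), i,j = 1..k.
Equivalently, Durbin-Levinson gives phi_{kk} iteratively:
  phi_{11} = rho(1)
  phi_{kk} = [rho(k) - sum_{j=1..k-1} phi_{k-1,j} rho(k-j)]
            / [1 - sum_{j=1..k-1} phi_{k-1,j} rho(j)],
  phi_{k,j} = phi_{k-1,j} - phi_{kk} phi_{k-1,k-j},  j = 1..k-1.
Step k = 1:
  phi_11 = rho(1) = 0.3776.
Step k = 2:
  phi_22 = [rho(2) - phi_11 rho(1)] / [1 - phi_11 rho(1)] = [-0.0747 - (0.3776)(0.3776)] / [1 - (0.3776)(0.3776)]
         = -0.21728176 / 0.85741824 = -0.253414.
  Update: phi_21 = phi_11 - phi_22 phi_11 = 0.3776 - (-0.253414)(0.3776) = 0.473289.
Step k = 3:
  phi_33 = [rho(3) - phi_21 rho(2) - phi_22 rho(1)] / [1 - phi_21 rho(1) - phi_22 rho(2)]
    numerator   = -0.4929 - (0.473289)(-0.0747) - (-0.253414)(0.3776) = -0.36185619
    denominator = 1 - (0.473289)(0.3776) - (-0.253414)(-0.0747) = 0.80235601
  phi_33 = -0.36185619 / 0.80235601 = -0.451.
Therefore phi_{33} = -0.4510.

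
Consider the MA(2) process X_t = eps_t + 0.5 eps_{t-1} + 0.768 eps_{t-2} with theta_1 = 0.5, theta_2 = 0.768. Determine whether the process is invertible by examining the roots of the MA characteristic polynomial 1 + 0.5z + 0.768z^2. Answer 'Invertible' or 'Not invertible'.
\text{Invertible}

The MA(q) characteristic polynomial is P(z) = 1 + 0.5z + 0.768z^2.
Invertibility requires all roots to lie outside the unit circle, i.e. |z| > 1 for every root.
Set 1 + (0.5) z + (0.768) z^2 = 0, i.e. a z^2 + b z + c = 0 with a = 0.768, b = 0.5, c = 1.
Discriminant D = b^2 - 4ac = (0.5)^2 - 4*(0.768)*1 = 0.25 - (3.072) = -2.822.
D < 0, so the roots are the complex-conjugate pair z = (-b +/- i sqrt(-D)) / (2a) = -0.3255 +/- 1.0937i.
For a conjugate pair |z|^2 = z * conj(z) = (product of roots) = c/a = 1/(0.768) = 1.302083, so |z| = sqrt(1.302083) = 1.1411 for both roots.
Moduli of all roots: 1.1411, 1.1411.
All moduli strictly greater than 1? Yes.
Verdict: Invertible.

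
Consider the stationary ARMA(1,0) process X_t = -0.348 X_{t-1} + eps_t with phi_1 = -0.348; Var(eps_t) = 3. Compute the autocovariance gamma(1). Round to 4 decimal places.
\gamma(1) = -1.1879

Multiply the model equation by X_{t-k} and take expectations. With theta_0 = psi_0 = 1 and psi_j the MA(infinity) weights, this gives
  gamma(k) - sum_i phi_i gamma(k-i) = c_k,
  c_k = sigma^2 * sum_{j=k..q} theta_j psi_{j-k}   (c_k = 0 for k > q),
using gamma(-m) = gamma(m).
Pure AR (q = 0): c_0 = sigma^2 = 3, c_k = 0 for k >= 1.
Equations for k = 0 and k = 1 (AR order 1):
  gamma(0) = phi_1 gamma(1) + c_0
  gamma(1) = phi_1 gamma(0) + c_1
Substituting the second into the first: gamma(0) (1 - phi_1^2) = c_0 + phi_1 c_1, so
  gamma(0) = c_0 / (1 - phi_1^2) = 3 / (1 - (-0.348)^2) = 3 / 0.878896 = 3.413373.
  gamma(1) = phi_1 gamma(0) = (-0.348)(3.413373) = -1.187854.
Therefore gamma(1) = -1.1879 (to 4 decimal places).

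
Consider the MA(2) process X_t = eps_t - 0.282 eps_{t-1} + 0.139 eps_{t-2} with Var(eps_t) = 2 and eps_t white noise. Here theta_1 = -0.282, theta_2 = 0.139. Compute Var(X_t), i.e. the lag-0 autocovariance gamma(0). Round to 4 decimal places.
\gamma(0) = 2.1977

For an MA(q) process X_t = eps_t + sum_i theta_i eps_{t-i} with
Var(eps_t) = sigma^2, the variance is
  gamma(0) = sigma^2 * (1 + sum_i theta_i^2).
  sum_i theta_i^2 = (-0.282)^2 + (0.139)^2 = 0.079524 + 0.019321 = 0.098845.
  gamma(0) = 2 * (1 + 0.098845) = 2 * 1.098845 = 2.19769, which rounds to 2.1977.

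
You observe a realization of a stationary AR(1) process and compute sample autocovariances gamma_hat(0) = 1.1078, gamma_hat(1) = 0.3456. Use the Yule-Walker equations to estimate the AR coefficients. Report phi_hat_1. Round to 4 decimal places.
\hat\phi_{1} = 0.3120

The Yule-Walker equations for an AR(p) process read, in matrix form,
  Gamma_p phi = r_p,   with   (Gamma_p)_{ij} = gamma(|i - j|),
                       (r_p)_i = gamma(i),   i,j = 1..p.
Substitute the sample gammas (Toeplitz matrix and right-hand side of size 1):
  Gamma_p = [[1.1078]]
  r_p     = [0.3456]
With p = 1 this is the single equation gamma(0) phi_1 = gamma(1):
  phi_hat_1 = gamma(1) / gamma(0) = 0.3456 / 1.1078 = 0.3120.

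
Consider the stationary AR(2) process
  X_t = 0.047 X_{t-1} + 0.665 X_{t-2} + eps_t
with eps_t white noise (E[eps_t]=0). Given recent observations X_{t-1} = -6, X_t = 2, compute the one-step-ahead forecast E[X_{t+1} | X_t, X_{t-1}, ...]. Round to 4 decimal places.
E[X_{t+1} \mid \mathcal F_t] = -3.8960

For an AR(p) model X_t = c + sum_i phi_i X_{t-i} + eps_t, the
one-step-ahead conditional mean is
  E[X_{t+1} | X_t, ...] = c + sum_i phi_i X_{t+1-i}.
Substitute known values:
  E[X_{t+1} | ...] = (0.047) * (2) + (0.665) * (-6)
                   = -3.8960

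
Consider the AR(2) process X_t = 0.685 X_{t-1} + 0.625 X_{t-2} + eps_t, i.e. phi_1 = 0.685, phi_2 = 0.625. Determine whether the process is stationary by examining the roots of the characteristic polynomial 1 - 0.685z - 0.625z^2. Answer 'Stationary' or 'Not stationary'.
\text{Not stationary}

The AR(p) characteristic polynomial is P(z) = 1 - 0.685z - 0.625z^2.
Stationarity requires all roots to lie outside the unit circle, i.e. |z| > 1 for every root.
Set 1 + (-0.685) z + (-0.625) z^2 = 0, i.e. a z^2 + b z + c = 0 with a = -0.625, b = -0.685, c = 1.
Discriminant D = b^2 - 4ac = (-0.685)^2 - 4*(-0.625)*1 = 0.469225 - (-2.5) = 2.969225.
D >= 0, so the roots are real: z = (-b +/- sqrt(D)) / (2a) = (0.685 +/- 1.723144) / (-1.25).
  z_1 = (0.685 + 1.723144) / (-1.25) = -1.9265,   |z_1| = 1.9265.
  z_2 = (0.685 - 1.723144) / (-1.25) = 0.8305,   |z_2| = 0.8305.
Moduli of all roots: 1.9265, 0.8305.
All moduli strictly greater than 1? No.
Verdict: Not stationary.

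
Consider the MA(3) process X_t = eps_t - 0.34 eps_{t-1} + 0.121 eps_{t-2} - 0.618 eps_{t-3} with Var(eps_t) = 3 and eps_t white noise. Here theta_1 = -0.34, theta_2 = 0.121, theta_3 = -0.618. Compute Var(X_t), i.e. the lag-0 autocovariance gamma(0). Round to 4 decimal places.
\gamma(0) = 4.5365

For an MA(q) process X_t = eps_t + sum_i theta_i eps_{t-i} with
Var(eps_t) = sigma^2, the variance is
  gamma(0) = sigma^2 * (1 + sum_i theta_i^2).
  sum_i theta_i^2 = (-0.34)^2 + (0.121)^2 + (-0.618)^2 = 0.1156 + 0.014641 + 0.381924 = 0.512165.
  gamma(0) = 3 * (1 + 0.512165) = 3 * 1.512165 = 4.536495, which rounds to 4.5365.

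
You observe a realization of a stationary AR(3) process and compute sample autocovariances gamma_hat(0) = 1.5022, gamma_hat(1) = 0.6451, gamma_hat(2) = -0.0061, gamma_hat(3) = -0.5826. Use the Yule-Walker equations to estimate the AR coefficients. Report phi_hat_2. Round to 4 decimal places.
\hat\phi_{2} = -0.0349

The Yule-Walker equations for an AR(p) process read, in matrix form,
  Gamma_p phi = r_p,   with   (Gamma_p)_{ij} = gamma(|i - j|),
                       (r_p)_i = gamma(i),   i,j = 1..p.
Substitute the sample gammas (Toeplitz matrix and right-hand side of size 3):
  Gamma_p = [[1.5022, 0.6451, -0.0061], [0.6451, 1.5022, 0.6451], [-0.0061, 0.6451, 1.5022]]
  r_p     = [0.6451, -0.0061, -0.5826]
Written out (R1..R3):
  (R1) 1.5022 phi_1 + 0.6451 phi_2 - 0.0061 phi_3 = 0.6451
  (R2) 0.6451 phi_1 + 1.5022 phi_2 + 0.6451 phi_3 = -0.0061
  (R3) -0.0061 phi_1 + 0.6451 phi_2 + 1.5022 phi_3 = -0.5826
Gaussian elimination:
  R2 <- R2 - (0.6451/1.5022) R1 = R2 - (0.429437) R1:  1.22517 phi_2 + 0.64772 phi_3 = -0.28313
  R3 <- R3 - (-0.0061/1.5022) R1 = R3 - (-0.004061) R1:  0.64772 phi_2 + 1.502175 phi_3 = -0.57998
  R3 <- R3 - (0.64772/1.22517) R2 = R3 - (0.528677) R2:  1.159741 phi_3 = -0.430296
Back-substitution:
  phi_hat_3 = -0.430296 / 1.159741 = -0.371028
  phi_hat_2 = (-0.28313 - (0.64772)(-0.371028)) / 1.22517 = -0.03494
  phi_hat_1 = (0.6451 - (0.6451)(-0.03494) - (-0.0061)(-0.371028)) / 1.5022 = 0.442935
So phi_hat = [0.4429, -0.0349, -0.3710].
Therefore phi_hat_2 = -0.0349.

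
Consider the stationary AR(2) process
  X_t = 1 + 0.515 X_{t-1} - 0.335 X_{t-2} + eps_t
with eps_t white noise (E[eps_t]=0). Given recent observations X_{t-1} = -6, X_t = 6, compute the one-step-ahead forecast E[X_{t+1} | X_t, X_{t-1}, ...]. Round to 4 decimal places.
E[X_{t+1} \mid \mathcal F_t] = 6.1000

For an AR(p) model X_t = c + sum_i phi_i X_{t-i} + eps_t, the
one-step-ahead conditional mean is
  E[X_{t+1} | X_t, ...] = c + sum_i phi_i X_{t+1-i}.
Substitute known values:
  E[X_{t+1} | ...] = 1 + (0.515) * (6) + (-0.335) * (-6)
                   = 6.1000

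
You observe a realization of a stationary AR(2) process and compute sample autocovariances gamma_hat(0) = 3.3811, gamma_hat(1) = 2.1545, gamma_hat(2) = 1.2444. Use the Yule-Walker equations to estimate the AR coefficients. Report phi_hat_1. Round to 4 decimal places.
\hat\phi_{1} = 0.6780

The Yule-Walker equations for an AR(p) process read, in matrix form,
  Gamma_p phi = r_p,   with   (Gamma_p)_{ij} = gamma(|i - j|),
                       (r_p)_i = gamma(i),   i,j = 1..p.
Substitute the sample gammas (Toeplitz matrix and right-hand side of size 2):
  Gamma_p = [[3.3811, 2.1545], [2.1545, 3.3811]]
  r_p     = [2.1545, 1.2444]
Written out:
  3.3811 phi_1 + 2.1545 phi_2 = 2.1545
  2.1545 phi_1 + 3.3811 phi_2 = 1.2444
Solve by Cramer's rule:
  det = gamma(0)^2 - gamma(1)^2 = (3.3811)^2 - (2.1545)^2 = 11.43183721 - 4.64187025 = 6.78996696
  phi_hat_1 = [gamma(1) gamma(0) - gamma(1) gamma(2)] / det = [(2.1545)(3.3811) - (2.1545)(1.2444)] / 6.78996696 = 4.60352015 / 6.78996696 = 0.678
  phi_hat_2 = [gamma(0) gamma(2) - gamma(1)^2] / det = [(3.3811)(1.2444) - (2.1545)^2] / 6.78996696 = -0.43442941 / 6.78996696 = -0.064
So phi_hat = [0.6780, -0.0640].
Therefore phi_hat_1 = 0.6780.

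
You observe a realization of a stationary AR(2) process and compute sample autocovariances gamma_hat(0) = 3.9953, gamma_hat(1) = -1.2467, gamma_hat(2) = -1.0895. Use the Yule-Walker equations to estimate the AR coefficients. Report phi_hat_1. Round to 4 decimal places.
\hat\phi_{1} = -0.4400

The Yule-Walker equations for an AR(p) process read, in matrix form,
  Gamma_p phi = r_p,   with   (Gamma_p)_{ij} = gamma(|i - j|),
                       (r_p)_i = gamma(i),   i,j = 1..p.
Substitute the sample gammas (Toeplitz matrix and right-hand side of size 2):
  Gamma_p = [[3.9953, -1.2467], [-1.2467, 3.9953]]
  r_p     = [-1.2467, -1.0895]
Written out:
  3.9953 phi_1 - 1.2467 phi_2 = -1.2467
  -1.2467 phi_1 + 3.9953 phi_2 = -1.0895
Solve by Cramer's rule:
  det = gamma(0)^2 - gamma(1)^2 = (3.9953)^2 - (-1.2467)^2 = 15.96242209 - 1.55426089 = 14.4081612
  phi_hat_1 = [gamma(1) gamma(0) - gamma(1) gamma(2)] / det = [(-1.2467)(3.9953) - (-1.2467)(-1.0895)] / 14.4081612 = -6.33922016 / 14.4081612 = -0.44
  phi_hat_2 = [gamma(0) gamma(2) - gamma(1)^2] / det = [(3.9953)(-1.0895) - (-1.2467)^2] / 14.4081612 = -5.90714024 / 14.4081612 = -0.41
So phi_hat = [-0.4400, -0.4100].
Therefore phi_hat_1 = -0.4400.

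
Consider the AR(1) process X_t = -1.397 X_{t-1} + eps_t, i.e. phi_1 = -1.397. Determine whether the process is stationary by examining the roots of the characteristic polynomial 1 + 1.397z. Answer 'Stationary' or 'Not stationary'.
\text{Not stationary}

The AR(p) characteristic polynomial is P(z) = 1 + 1.397z.
Stationarity requires all roots to lie outside the unit circle, i.e. |z| > 1 for every root.
This is linear in z: 1 + (1.397) z = 0  =>  z = -1/(1.397) = -0.71582,  |z| = 0.71582.
Moduli of all roots: 0.7158.
All moduli strictly greater than 1? No.
Verdict: Not stationary.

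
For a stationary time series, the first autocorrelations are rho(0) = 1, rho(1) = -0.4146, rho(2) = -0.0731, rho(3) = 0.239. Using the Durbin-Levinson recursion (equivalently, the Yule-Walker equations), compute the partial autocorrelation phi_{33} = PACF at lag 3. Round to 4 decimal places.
\phi_{33} = 0.1020

The PACF at lag k is phi_{kk}, the last component of the solution
to the Yule-Walker system G_k phi = r_k where
  (G_k)_{ij} = rho(|i - j|), (r_k)_i = rho(i), i,j = 1..k.
Equivalently, Durbin-Levinson gives phi_{kk} iteratively:
  phi_{11} = rho(1)
  phi_{kk} = [rho(k) - sum_{j=1..k-1} phi_{k-1,j} rho(k-j)]
            / [1 - sum_{j=1..k-1} phi_{k-1,j} rho(j)],
  phi_{k,j} = phi_{k-1,j} - phi_{kk} phi_{k-1,k-j},  j = 1..k-1.
Step k = 1:
  phi_11 = rho(1) = -0.4146.
Step k = 2:
  phi_22 = [rho(2) - phi_11 rho(1)] / [1 - phi_11 rho(1)] = [-0.0731 - (-0.4146)(-0.4146)] / [1 - (-0.4146)(-0.4146)]
         = -0.24499316 / 0.82810684 = -0.295847.
  Update: phi_21 = phi_11 - phi_22 phi_11 = -0.4146 - (-0.295847)(-0.4146) = -0.537258.
Step k = 3:
  phi_33 = [rho(3) - phi_21 rho(2) - phi_22 rho(1)] / [1 - phi_21 rho(1) - phi_22 rho(2)]
    numerator   = 0.239 - (-0.537258)(-0.0731) - (-0.295847)(-0.4146) = 0.07706814
    denominator = 1 - (-0.537258)(-0.4146) - (-0.295847)(-0.0731) = 0.75562628
  phi_33 = 0.07706814 / 0.75562628 = 0.102.
Therefore phi_{33} = 0.1020.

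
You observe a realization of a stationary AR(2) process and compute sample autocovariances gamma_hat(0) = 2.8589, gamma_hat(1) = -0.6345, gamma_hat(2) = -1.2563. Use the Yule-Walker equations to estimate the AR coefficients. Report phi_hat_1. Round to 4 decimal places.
\hat\phi_{1} = -0.3360

The Yule-Walker equations for an AR(p) process read, in matrix form,
  Gamma_p phi = r_p,   with   (Gamma_p)_{ij} = gamma(|i - j|),
                       (r_p)_i = gamma(i),   i,j = 1..p.
Substitute the sample gammas (Toeplitz matrix and right-hand side of size 2):
  Gamma_p = [[2.8589, -0.6345], [-0.6345, 2.8589]]
  r_p     = [-0.6345, -1.2563]
Written out:
  2.8589 phi_1 - 0.6345 phi_2 = -0.6345
  -0.6345 phi_1 + 2.8589 phi_2 = -1.2563
Solve by Cramer's rule:
  det = gamma(0)^2 - gamma(1)^2 = (2.8589)^2 - (-0.6345)^2 = 8.17330921 - 0.40259025 = 7.77071896
  phi_hat_1 = [gamma(1) gamma(0) - gamma(1) gamma(2)] / det = [(-0.6345)(2.8589) - (-0.6345)(-1.2563)] / 7.77071896 = -2.6110944 / 7.77071896 = -0.336
  phi_hat_2 = [gamma(0) gamma(2) - gamma(1)^2] / det = [(2.8589)(-1.2563) - (-0.6345)^2] / 7.77071896 = -3.99422632 / 7.77071896 = -0.514
So phi_hat = [-0.3360, -0.5140].
Therefore phi_hat_1 = -0.3360.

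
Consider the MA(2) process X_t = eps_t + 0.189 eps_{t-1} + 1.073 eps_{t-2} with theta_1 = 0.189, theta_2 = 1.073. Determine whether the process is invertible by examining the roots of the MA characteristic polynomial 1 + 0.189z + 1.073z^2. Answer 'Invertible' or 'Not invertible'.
\text{Not invertible}

The MA(q) characteristic polynomial is P(z) = 1 + 0.189z + 1.073z^2.
Invertibility requires all roots to lie outside the unit circle, i.e. |z| > 1 for every root.
Set 1 + (0.189) z + (1.073) z^2 = 0, i.e. a z^2 + b z + c = 0 with a = 1.073, b = 0.189, c = 1.
Discriminant D = b^2 - 4ac = (0.189)^2 - 4*(1.073)*1 = 0.035721 - (4.292) = -4.256279.
D < 0, so the roots are the complex-conjugate pair z = (-b +/- i sqrt(-D)) / (2a) = -0.0881 +/- 0.9614i.
For a conjugate pair |z|^2 = z * conj(z) = (product of roots) = c/a = 1/(1.073) = 0.931966, so |z| = sqrt(0.931966) = 0.9654 for both roots.
Moduli of all roots: 0.9654, 0.9654.
All moduli strictly greater than 1? No.
Verdict: Not invertible.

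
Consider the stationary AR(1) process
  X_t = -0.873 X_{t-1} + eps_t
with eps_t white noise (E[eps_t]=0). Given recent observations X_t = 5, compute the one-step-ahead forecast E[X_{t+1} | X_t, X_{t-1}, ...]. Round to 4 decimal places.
E[X_{t+1} \mid \mathcal F_t] = -4.3650

For an AR(p) model X_t = c + sum_i phi_i X_{t-i} + eps_t, the
one-step-ahead conditional mean is
  E[X_{t+1} | X_t, ...] = c + sum_i phi_i X_{t+1-i}.
Substitute known values:
  E[X_{t+1} | ...] = (-0.873) * (5)
                   = -4.3650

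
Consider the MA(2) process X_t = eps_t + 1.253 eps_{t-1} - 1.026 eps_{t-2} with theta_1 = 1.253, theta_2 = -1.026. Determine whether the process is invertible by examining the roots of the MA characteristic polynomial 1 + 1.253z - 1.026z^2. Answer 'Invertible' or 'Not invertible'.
\text{Not invertible}

The MA(q) characteristic polynomial is P(z) = 1 + 1.253z - 1.026z^2.
Invertibility requires all roots to lie outside the unit circle, i.e. |z| > 1 for every root.
Set 1 + (1.253) z + (-1.026) z^2 = 0, i.e. a z^2 + b z + c = 0 with a = -1.026, b = 1.253, c = 1.
Discriminant D = b^2 - 4ac = (1.253)^2 - 4*(-1.026)*1 = 1.570009 - (-4.104) = 5.674009.
D >= 0, so the roots are real: z = (-b +/- sqrt(D)) / (2a) = (-1.253 +/- 2.382018) / (-2.052).
  z_1 = (-1.253 + 2.382018) / (-2.052) = -0.5502,   |z_1| = 0.5502.
  z_2 = (-1.253 - 2.382018) / (-2.052) = 1.7715,   |z_2| = 1.7715.
Moduli of all roots: 0.5502, 1.7715.
All moduli strictly greater than 1? No.
Verdict: Not invertible.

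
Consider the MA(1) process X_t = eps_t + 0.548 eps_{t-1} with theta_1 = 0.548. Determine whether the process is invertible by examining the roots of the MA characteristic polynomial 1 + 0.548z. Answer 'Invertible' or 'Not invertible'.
\text{Invertible}

The MA(q) characteristic polynomial is P(z) = 1 + 0.548z.
Invertibility requires all roots to lie outside the unit circle, i.e. |z| > 1 for every root.
This is linear in z: 1 + (0.548) z = 0  =>  z = -1/(0.548) = -1.824818,  |z| = 1.824818.
Moduli of all roots: 1.8248.
All moduli strictly greater than 1? Yes.
Verdict: Invertible.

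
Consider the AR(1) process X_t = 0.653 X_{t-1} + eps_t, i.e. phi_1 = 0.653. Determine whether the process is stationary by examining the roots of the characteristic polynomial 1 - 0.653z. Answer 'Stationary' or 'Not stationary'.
\text{Stationary}

The AR(p) characteristic polynomial is P(z) = 1 - 0.653z.
Stationarity requires all roots to lie outside the unit circle, i.e. |z| > 1 for every root.
This is linear in z: 1 + (-0.653) z = 0  =>  z = -1/(-0.653) = 1.531394,  |z| = 1.531394.
Moduli of all roots: 1.5314.
All moduli strictly greater than 1? Yes.
Verdict: Stationary.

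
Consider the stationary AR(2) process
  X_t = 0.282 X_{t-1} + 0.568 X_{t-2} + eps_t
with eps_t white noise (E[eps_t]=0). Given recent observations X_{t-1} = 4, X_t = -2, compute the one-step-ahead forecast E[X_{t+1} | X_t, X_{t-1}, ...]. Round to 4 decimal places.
E[X_{t+1} \mid \mathcal F_t] = 1.7080

For an AR(p) model X_t = c + sum_i phi_i X_{t-i} + eps_t, the
one-step-ahead conditional mean is
  E[X_{t+1} | X_t, ...] = c + sum_i phi_i X_{t+1-i}.
Substitute known values:
  E[X_{t+1} | ...] = (0.282) * (-2) + (0.568) * (4)
                   = 1.7080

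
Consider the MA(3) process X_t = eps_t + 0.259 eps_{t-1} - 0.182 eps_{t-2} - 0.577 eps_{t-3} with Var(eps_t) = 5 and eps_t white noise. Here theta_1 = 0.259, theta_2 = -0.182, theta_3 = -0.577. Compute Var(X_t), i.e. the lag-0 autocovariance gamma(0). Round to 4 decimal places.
\gamma(0) = 7.1657

For an MA(q) process X_t = eps_t + sum_i theta_i eps_{t-i} with
Var(eps_t) = sigma^2, the variance is
  gamma(0) = sigma^2 * (1 + sum_i theta_i^2).
  sum_i theta_i^2 = (0.259)^2 + (-0.182)^2 + (-0.577)^2 = 0.067081 + 0.033124 + 0.332929 = 0.433134.
  gamma(0) = 5 * (1 + 0.433134) = 5 * 1.433134 = 7.16567, which rounds to 7.1657.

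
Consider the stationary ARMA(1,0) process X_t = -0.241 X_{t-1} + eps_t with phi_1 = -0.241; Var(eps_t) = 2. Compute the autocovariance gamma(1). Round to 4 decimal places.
\gamma(1) = -0.5117

Multiply the model equation by X_{t-k} and take expectations. With theta_0 = psi_0 = 1 and psi_j the MA(infinity) weights, this gives
  gamma(k) - sum_i phi_i gamma(k-i) = c_k,
  c_k = sigma^2 * sum_{j=k..q} theta_j psi_{j-k}   (c_k = 0 for k > q),
using gamma(-m) = gamma(m).
Pure AR (q = 0): c_0 = sigma^2 = 2, c_k = 0 for k >= 1.
Equations for k = 0 and k = 1 (AR order 1):
  gamma(0) = phi_1 gamma(1) + c_0
  gamma(1) = phi_1 gamma(0) + c_1
Substituting the second into the first: gamma(0) (1 - phi_1^2) = c_0 + phi_1 c_1, so
  gamma(0) = c_0 / (1 - phi_1^2) = 2 / (1 - (-0.241)^2) = 2 / 0.941919 = 2.123325.
  gamma(1) = phi_1 gamma(0) = (-0.241)(2.123325) = -0.511721.
Therefore gamma(1) = -0.5117 (to 4 decimal places).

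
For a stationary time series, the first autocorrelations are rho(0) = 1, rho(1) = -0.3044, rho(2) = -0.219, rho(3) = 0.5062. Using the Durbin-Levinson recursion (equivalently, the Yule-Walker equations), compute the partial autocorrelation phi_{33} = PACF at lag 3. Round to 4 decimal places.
\phi_{33} = 0.3900

The PACF at lag k is phi_{kk}, the last component of the solution
to the Yule-Walker system G_k phi = r_k where
  (G_k)_{ij} = rho(|i - j|), (r_k)_i = rho(i), i,j = 1..k.
Equivalently, Durbin-Levinson gives phi_{kk} iteratively:
  phi_{11} = rho(1)
  phi_{kk} = [rho(k) - sum_{j=1..k-1} phi_{k-1,j} rho(k-j)]
            / [1 - sum_{j=1..k-1} phi_{k-1,j} rho(j)],
  phi_{k,j} = phi_{k-1,j} - phi_{kk} phi_{k-1,k-j},  j = 1..k-1.
Step k = 1:
  phi_11 = rho(1) = -0.3044.
Step k = 2:
  phi_22 = [rho(2) - phi_11 rho(1)] / [1 - phi_11 rho(1)] = [-0.219 - (-0.3044)(-0.3044)] / [1 - (-0.3044)(-0.3044)]
         = -0.31165936 / 0.90734064 = -0.343487.
  Update: phi_21 = phi_11 - phi_22 phi_11 = -0.3044 - (-0.343487)(-0.3044) = -0.408957.
Step k = 3:
  phi_33 = [rho(3) - phi_21 rho(2) - phi_22 rho(1)] / [1 - phi_21 rho(1) - phi_22 rho(2)]
    numerator   = 0.5062 - (-0.408957)(-0.219) - (-0.343487)(-0.3044) = 0.31208102
    denominator = 1 - (-0.408957)(-0.3044) - (-0.343487)(-0.219) = 0.80028982
  phi_33 = 0.31208102 / 0.80028982 = 0.39.
Therefore phi_{33} = 0.3900.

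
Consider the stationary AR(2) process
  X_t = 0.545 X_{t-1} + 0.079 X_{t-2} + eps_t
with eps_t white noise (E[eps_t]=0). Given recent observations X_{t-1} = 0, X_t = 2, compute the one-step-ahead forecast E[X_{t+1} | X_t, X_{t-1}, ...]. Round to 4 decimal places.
E[X_{t+1} \mid \mathcal F_t] = 1.0900

For an AR(p) model X_t = c + sum_i phi_i X_{t-i} + eps_t, the
one-step-ahead conditional mean is
  E[X_{t+1} | X_t, ...] = c + sum_i phi_i X_{t+1-i}.
Substitute known values:
  E[X_{t+1} | ...] = (0.545) * (2) + (0.079) * (0)
                   = 1.0900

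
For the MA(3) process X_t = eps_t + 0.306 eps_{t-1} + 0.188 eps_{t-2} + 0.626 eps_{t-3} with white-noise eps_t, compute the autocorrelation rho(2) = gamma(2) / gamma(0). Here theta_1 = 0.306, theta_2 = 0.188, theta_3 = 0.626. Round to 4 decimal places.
\rho(2) = 0.2496

For an MA(q) process with theta_0 = 1, the autocovariance is
  gamma(k) = sigma^2 * sum_{i=0..q-k} theta_i * theta_{i+k},
and rho(k) = gamma(k) / gamma(0). Sigma^2 cancels.
  numerator   = (1)*(0.188) + (0.306)*(0.626) = 0.379556.
  denominator = (1)^2 + (0.306)^2 + (0.188)^2 + (0.626)^2 = 1.520856.
  rho(2) = 0.379556 / 1.520856 = 0.2496.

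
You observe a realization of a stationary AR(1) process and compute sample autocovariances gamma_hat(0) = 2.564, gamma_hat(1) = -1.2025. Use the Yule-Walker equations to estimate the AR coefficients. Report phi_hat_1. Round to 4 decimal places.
\hat\phi_{1} = -0.4690

The Yule-Walker equations for an AR(p) process read, in matrix form,
  Gamma_p phi = r_p,   with   (Gamma_p)_{ij} = gamma(|i - j|),
                       (r_p)_i = gamma(i),   i,j = 1..p.
Substitute the sample gammas (Toeplitz matrix and right-hand side of size 1):
  Gamma_p = [[2.564]]
  r_p     = [-1.2025]
With p = 1 this is the single equation gamma(0) phi_1 = gamma(1):
  phi_hat_1 = gamma(1) / gamma(0) = -1.2025 / 2.564 = -0.4690.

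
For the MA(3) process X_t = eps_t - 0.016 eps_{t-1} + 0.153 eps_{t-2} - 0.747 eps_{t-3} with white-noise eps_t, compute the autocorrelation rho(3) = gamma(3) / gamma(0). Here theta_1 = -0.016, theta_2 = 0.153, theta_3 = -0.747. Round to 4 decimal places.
\rho(3) = -0.4723

For an MA(q) process with theta_0 = 1, the autocovariance is
  gamma(k) = sigma^2 * sum_{i=0..q-k} theta_i * theta_{i+k},
and rho(k) = gamma(k) / gamma(0). Sigma^2 cancels.
  numerator   = (1)*(-0.747) = -0.747.
  denominator = (1)^2 + (-0.016)^2 + (0.153)^2 + (-0.747)^2 = 1.581674.
  rho(3) = -0.747 / 1.581674 = -0.4723.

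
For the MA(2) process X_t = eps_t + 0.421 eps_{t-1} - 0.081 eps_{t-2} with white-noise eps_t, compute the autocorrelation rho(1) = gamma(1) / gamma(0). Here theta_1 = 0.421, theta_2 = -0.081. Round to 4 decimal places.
\rho(1) = 0.3268

For an MA(q) process with theta_0 = 1, the autocovariance is
  gamma(k) = sigma^2 * sum_{i=0..q-k} theta_i * theta_{i+k},
and rho(k) = gamma(k) / gamma(0). Sigma^2 cancels.
  numerator   = (1)*(0.421) + (0.421)*(-0.081) = 0.386899.
  denominator = (1)^2 + (0.421)^2 + (-0.081)^2 = 1.183802.
  rho(1) = 0.386899 / 1.183802 = 0.3268.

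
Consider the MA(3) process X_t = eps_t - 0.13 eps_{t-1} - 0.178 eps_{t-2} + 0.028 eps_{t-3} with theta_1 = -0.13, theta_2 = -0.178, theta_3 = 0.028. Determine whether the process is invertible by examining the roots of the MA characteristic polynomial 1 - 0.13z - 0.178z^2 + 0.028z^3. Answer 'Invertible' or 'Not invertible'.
\text{Invertible}

The MA(q) characteristic polynomial is P(z) = 1 - 0.13z - 0.178z^2 + 0.028z^3.
Invertibility requires all roots to lie outside the unit circle, i.e. |z| > 1 for every root.
Degree 3: look for a simple real root z0 first, then factor out (1 - z/z0) and solve the remaining quadratic.
Testing z0 = 2.5: P(2.5) = 1 + (-0.13)(2.5) + (-0.178)(2.5)^2 + (0.028)(2.5)^3
  = 1 + (-0.325) + (-1.1125) + (0.4375) = 0.  So z_0 = 2.5 is a root, |z_0| = 2.5.
Divide out the factor (1 - 0.4 z) = (1 - z/z0) (since 1/z0 = 0.4):
  P(z) = (1 - 0.4 z)(1 + (0.27) z + (-0.07) z^2)
  [check: z-coef 0.27 - (0.4) = -0.13; z^2-coef -0.07 - (0.4)(0.27) = -0.178; z^3-coef -(0.4)(-0.07) = 0.028.]
Remaining roots from the quadratic factor 1 + (0.27) z + (-0.07) z^2:
  Set 1 + (0.27) z + (-0.07) z^2 = 0, i.e. a z^2 + b z + c = 0 with a = -0.07, b = 0.27, c = 1.
  Discriminant D = b^2 - 4ac = (0.27)^2 - 4*(-0.07)*1 = 0.0729 - (-0.28) = 0.3529.
  D >= 0, so the roots are real: z = (-b +/- sqrt(D)) / (2a) = (-0.27 +/- 0.594054) / (-0.14).
    z_1 = (-0.27 + 0.594054) / (-0.14) = -2.3147,   |z_1| = 2.3147.
    z_2 = (-0.27 - 0.594054) / (-0.14) = 6.1718,   |z_2| = 6.1718.
Moduli of all roots: 2.5000, 2.3147, 6.1718.
All moduli strictly greater than 1? Yes.
Verdict: Invertible.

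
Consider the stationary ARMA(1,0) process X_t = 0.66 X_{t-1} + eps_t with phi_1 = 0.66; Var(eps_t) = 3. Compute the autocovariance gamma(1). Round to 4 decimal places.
\gamma(1) = 3.5082

Multiply the model equation by X_{t-k} and take expectations. With theta_0 = psi_0 = 1 and psi_j the MA(infinity) weights, this gives
  gamma(k) - sum_i phi_i gamma(k-i) = c_k,
  c_k = sigma^2 * sum_{j=k..q} theta_j psi_{j-k}   (c_k = 0 for k > q),
using gamma(-m) = gamma(m).
Pure AR (q = 0): c_0 = sigma^2 = 3, c_k = 0 for k >= 1.
Equations for k = 0 and k = 1 (AR order 1):
  gamma(0) = phi_1 gamma(1) + c_0
  gamma(1) = phi_1 gamma(0) + c_1
Substituting the second into the first: gamma(0) (1 - phi_1^2) = c_0 + phi_1 c_1, so
  gamma(0) = c_0 / (1 - phi_1^2) = 3 / (1 - (0.66)^2) = 3 / 0.5644 = 5.315379.
  gamma(1) = phi_1 gamma(0) = (0.66)(5.315379) = 3.50815.
Therefore gamma(1) = 3.5082 (to 4 decimal places).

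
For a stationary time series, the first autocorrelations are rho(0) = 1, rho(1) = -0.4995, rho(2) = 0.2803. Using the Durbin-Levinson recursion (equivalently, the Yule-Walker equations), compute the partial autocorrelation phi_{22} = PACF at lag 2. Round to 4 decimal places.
\phi_{22} = 0.0410

The PACF at lag k is phi_{kk}, the last component of the solution
to the Yule-Walker system G_k phi = r_k where
  (G_k)_{ij} = rho(|i - j|), (r_k)_i = rho(i), i,j = 1..k.
Equivalently, Durbin-Levinson gives phi_{kk} iteratively:
  phi_{11} = rho(1)
  phi_{kk} = [rho(k) - sum_{j=1..k-1} phi_{k-1,j} rho(k-j)]
            / [1 - sum_{j=1..k-1} phi_{k-1,j} rho(j)],
  phi_{k,j} = phi_{k-1,j} - phi_{kk} phi_{k-1,k-j},  j = 1..k-1.
Step k = 1:
  phi_11 = rho(1) = -0.4995.
Step k = 2:
  phi_22 = [rho(2) - phi_11 rho(1)] / [1 - phi_11 rho(1)] = [0.2803 - (-0.4995)(-0.4995)] / [1 - (-0.4995)(-0.4995)]
         = 0.03079975 / 0.75049975 = 0.041.
Therefore phi_{22} = 0.0410.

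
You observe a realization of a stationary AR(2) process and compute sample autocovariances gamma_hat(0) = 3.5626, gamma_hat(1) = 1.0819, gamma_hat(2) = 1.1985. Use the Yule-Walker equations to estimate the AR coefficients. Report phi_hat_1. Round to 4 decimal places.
\hat\phi_{1} = 0.2220

The Yule-Walker equations for an AR(p) process read, in matrix form,
  Gamma_p phi = r_p,   with   (Gamma_p)_{ij} = gamma(|i - j|),
                       (r_p)_i = gamma(i),   i,j = 1..p.
Substitute the sample gammas (Toeplitz matrix and right-hand side of size 2):
  Gamma_p = [[3.5626, 1.0819], [1.0819, 3.5626]]
  r_p     = [1.0819, 1.1985]
Written out:
  3.5626 phi_1 + 1.0819 phi_2 = 1.0819
  1.0819 phi_1 + 3.5626 phi_2 = 1.1985
Solve by Cramer's rule:
  det = gamma(0)^2 - gamma(1)^2 = (3.5626)^2 - (1.0819)^2 = 12.69211876 - 1.17050761 = 11.52161115
  phi_hat_1 = [gamma(1) gamma(0) - gamma(1) gamma(2)] / det = [(1.0819)(3.5626) - (1.0819)(1.1985)] / 11.52161115 = 2.55771979 / 11.52161115 = 0.222
  phi_hat_2 = [gamma(0) gamma(2) - gamma(1)^2] / det = [(3.5626)(1.1985) - (1.0819)^2] / 11.52161115 = 3.09926849 / 11.52161115 = 0.269
So phi_hat = [0.2220, 0.2690].
Therefore phi_hat_1 = 0.2220.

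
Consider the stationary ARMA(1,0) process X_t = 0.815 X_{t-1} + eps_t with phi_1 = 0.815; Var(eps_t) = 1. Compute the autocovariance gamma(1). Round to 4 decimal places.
\gamma(1) = 2.4272

Multiply the model equation by X_{t-k} and take expectations. With theta_0 = psi_0 = 1 and psi_j the MA(infinity) weights, this gives
  gamma(k) - sum_i phi_i gamma(k-i) = c_k,
  c_k = sigma^2 * sum_{j=k..q} theta_j psi_{j-k}   (c_k = 0 for k > q),
using gamma(-m) = gamma(m).
Pure AR (q = 0): c_0 = sigma^2 = 1, c_k = 0 for k >= 1.
Equations for k = 0 and k = 1 (AR order 1):
  gamma(0) = phi_1 gamma(1) + c_0
  gamma(1) = phi_1 gamma(0) + c_1
Substituting the second into the first: gamma(0) (1 - phi_1^2) = c_0 + phi_1 c_1, so
  gamma(0) = c_0 / (1 - phi_1^2) = 1 / (1 - (0.815)^2) = 1 / 0.335775 = 2.978185.
  gamma(1) = phi_1 gamma(0) = (0.815)(2.978185) = 2.427221.
Therefore gamma(1) = 2.4272 (to 4 decimal places).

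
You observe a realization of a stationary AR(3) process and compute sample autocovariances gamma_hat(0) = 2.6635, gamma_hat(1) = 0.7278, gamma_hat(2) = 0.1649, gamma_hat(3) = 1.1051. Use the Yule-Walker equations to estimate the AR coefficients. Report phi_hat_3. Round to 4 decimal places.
\hat\phi_{3} = 0.4340

The Yule-Walker equations for an AR(p) process read, in matrix form,
  Gamma_p phi = r_p,   with   (Gamma_p)_{ij} = gamma(|i - j|),
                       (r_p)_i = gamma(i),   i,j = 1..p.
Substitute the sample gammas (Toeplitz matrix and right-hand side of size 3):
  Gamma_p = [[2.6635, 0.7278, 0.1649], [0.7278, 2.6635, 0.7278], [0.1649, 0.7278, 2.6635]]
  r_p     = [0.7278, 0.1649, 1.1051]
Written out (R1..R3):
  (R1) 2.6635 phi_1 + 0.7278 phi_2 + 0.1649 phi_3 = 0.7278
  (R2) 0.7278 phi_1 + 2.6635 phi_2 + 0.7278 phi_3 = 0.1649
  (R3) 0.1649 phi_1 + 0.7278 phi_2 + 2.6635 phi_3 = 1.1051
Gaussian elimination:
  R2 <- R2 - (0.7278/2.6635) R1 = R2 - (0.273249) R1:  2.464629 phi_2 + 0.682741 phi_3 = -0.033971
  R3 <- R3 - (0.1649/2.6635) R1 = R3 - (0.061911) R1:  0.682741 phi_2 + 2.653291 phi_3 = 1.060041
  R3 <- R3 - (0.682741/2.464629) R2 = R3 - (0.277016) R2:  2.464161 phi_3 = 1.069452
Back-substitution:
  phi_hat_3 = 1.069452 / 2.464161 = 0.434002
  phi_hat_2 = (-0.033971 - (0.682741)(0.434002)) / 2.464629 = -0.134009
  phi_hat_1 = (0.7278 - (0.7278)(-0.134009) - (0.1649)(0.434002)) / 2.6635 = 0.282998
So phi_hat = [0.2830, -0.1340, 0.4340].
Therefore phi_hat_3 = 0.4340.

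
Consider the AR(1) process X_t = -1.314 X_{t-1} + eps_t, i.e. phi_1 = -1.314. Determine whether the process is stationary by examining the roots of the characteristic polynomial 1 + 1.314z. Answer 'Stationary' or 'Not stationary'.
\text{Not stationary}

The AR(p) characteristic polynomial is P(z) = 1 + 1.314z.
Stationarity requires all roots to lie outside the unit circle, i.e. |z| > 1 for every root.
This is linear in z: 1 + (1.314) z = 0  =>  z = -1/(1.314) = -0.761035,  |z| = 0.761035.
Moduli of all roots: 0.7610.
All moduli strictly greater than 1? No.
Verdict: Not stationary.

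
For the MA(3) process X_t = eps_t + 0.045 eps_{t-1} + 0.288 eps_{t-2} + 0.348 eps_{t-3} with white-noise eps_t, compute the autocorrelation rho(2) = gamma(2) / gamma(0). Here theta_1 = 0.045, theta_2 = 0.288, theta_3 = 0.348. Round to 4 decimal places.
\rho(2) = 0.2518

For an MA(q) process with theta_0 = 1, the autocovariance is
  gamma(k) = sigma^2 * sum_{i=0..q-k} theta_i * theta_{i+k},
and rho(k) = gamma(k) / gamma(0). Sigma^2 cancels.
  numerator   = (1)*(0.288) + (0.045)*(0.348) = 0.30366.
  denominator = (1)^2 + (0.045)^2 + (0.288)^2 + (0.348)^2 = 1.206073.
  rho(2) = 0.30366 / 1.206073 = 0.2518.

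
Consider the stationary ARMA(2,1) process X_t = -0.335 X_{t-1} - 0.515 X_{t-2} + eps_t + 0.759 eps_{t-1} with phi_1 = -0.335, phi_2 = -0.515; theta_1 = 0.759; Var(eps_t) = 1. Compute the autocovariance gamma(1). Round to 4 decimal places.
\gamma(1) = 0.1085

Multiply the model equation by X_{t-k} and take expectations. With theta_0 = psi_0 = 1 and psi_j the MA(infinity) weights, this gives
  gamma(k) - sum_i phi_i gamma(k-i) = c_k,
  c_k = sigma^2 * sum_{j=k..q} theta_j psi_{j-k}   (c_k = 0 for k > q),
using gamma(-m) = gamma(m).
psi-weights needed (psi_j = theta_j + sum_i phi_i psi_{j-i}):
  psi_1 = theta_1 + phi_1 = 0.759 + (-0.335) = 0.424
Right-hand sides:
  c_0 = sigma^2 (1 + theta_1 psi_1) = 1 * (1 + (0.759)(0.424)) = 1 * 1.321816 = 1.321816
  c_1 = sigma^2 theta_1 = 1 * (0.759) = 0.759
  c_2 = 0
Equations for k = 0, 1, 2 (AR order 2, c_2 = 0):
  (E0) gamma(0) = phi_1 gamma(1) + phi_2 gamma(2) + c_0
  (E1) gamma(1) = phi_1 gamma(0) + phi_2 gamma(1) + c_1
  (E2) gamma(2) = phi_1 gamma(1) + phi_2 gamma(0)
From (E1): gamma(1) = A gamma(0) + B with
  A = phi_1 / (1 - phi_2) = -0.335 / 1.515 = -0.221122,   B = c_1 / (1 - phi_2) = 0.759 / 1.515 = 0.50099.
Insert (E2) into (E0): gamma(0) (1 - phi_2^2) = phi_1 (1 + phi_2) gamma(1) + c_0.
  phi_1 (1 + phi_2) = (-0.335)(0.485) = -0.162475,   1 - phi_2^2 = 0.734775.
Replace gamma(1) by A gamma(0) + B and collect gamma(0):
  gamma(0) [0.734775 - (-0.162475)(-0.221122)] = (-0.162475)(0.50099) + 1.321816
  gamma(0) * 0.698848 = 1.240418
  gamma(0) = 1.240418 / 0.698848 = 1.774946.
  gamma(1) = A gamma(0) + B = (-0.221122)(1.774946) + (0.50099) = 0.10851.
Therefore gamma(1) = 0.1085 (to 4 decimal places).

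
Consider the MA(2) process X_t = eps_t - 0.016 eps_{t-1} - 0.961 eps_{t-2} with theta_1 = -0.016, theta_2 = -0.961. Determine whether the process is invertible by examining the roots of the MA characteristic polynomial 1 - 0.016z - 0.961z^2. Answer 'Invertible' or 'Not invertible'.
\text{Invertible}

The MA(q) characteristic polynomial is P(z) = 1 - 0.016z - 0.961z^2.
Invertibility requires all roots to lie outside the unit circle, i.e. |z| > 1 for every root.
Set 1 + (-0.016) z + (-0.961) z^2 = 0, i.e. a z^2 + b z + c = 0 with a = -0.961, b = -0.016, c = 1.
Discriminant D = b^2 - 4ac = (-0.016)^2 - 4*(-0.961)*1 = 0.000256 - (-3.844) = 3.844256.
D >= 0, so the roots are real: z = (-b +/- sqrt(D)) / (2a) = (0.016 +/- 1.960677) / (-1.922).
  z_1 = (0.016 + 1.960677) / (-1.922) = -1.0284,   |z_1| = 1.0284.
  z_2 = (0.016 - 1.960677) / (-1.922) = 1.0118,   |z_2| = 1.0118.
Moduli of all roots: 1.0284, 1.0118.
All moduli strictly greater than 1? Yes.
Verdict: Invertible.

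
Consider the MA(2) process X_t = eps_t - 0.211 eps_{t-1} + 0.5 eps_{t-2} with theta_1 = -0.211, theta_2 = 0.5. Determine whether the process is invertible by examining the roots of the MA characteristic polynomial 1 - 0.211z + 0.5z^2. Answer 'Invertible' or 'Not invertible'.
\text{Invertible}

The MA(q) characteristic polynomial is P(z) = 1 - 0.211z + 0.5z^2.
Invertibility requires all roots to lie outside the unit circle, i.e. |z| > 1 for every root.
Set 1 + (-0.211) z + (0.5) z^2 = 0, i.e. a z^2 + b z + c = 0 with a = 0.5, b = -0.211, c = 1.
Discriminant D = b^2 - 4ac = (-0.211)^2 - 4*(0.5)*1 = 0.044521 - (2) = -1.955479.
D < 0, so the roots are the complex-conjugate pair z = (-b +/- i sqrt(-D)) / (2a) = 0.211 +/- 1.3984i.
For a conjugate pair |z|^2 = z * conj(z) = (product of roots) = c/a = 1/(0.5) = 2, so |z| = sqrt(2) = 1.4142 for both roots.
Moduli of all roots: 1.4142, 1.4142.
All moduli strictly greater than 1? Yes.
Verdict: Invertible.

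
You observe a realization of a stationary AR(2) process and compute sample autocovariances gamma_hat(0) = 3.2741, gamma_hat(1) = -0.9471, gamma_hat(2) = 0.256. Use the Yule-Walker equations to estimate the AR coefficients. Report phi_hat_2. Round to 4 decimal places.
\hat\phi_{2} = -0.0060

The Yule-Walker equations for an AR(p) process read, in matrix form,
  Gamma_p phi = r_p,   with   (Gamma_p)_{ij} = gamma(|i - j|),
                       (r_p)_i = gamma(i),   i,j = 1..p.
Substitute the sample gammas (Toeplitz matrix and right-hand side of size 2):
  Gamma_p = [[3.2741, -0.9471], [-0.9471, 3.2741]]
  r_p     = [-0.9471, 0.256]
Written out:
  3.2741 phi_1 - 0.9471 phi_2 = -0.9471
  -0.9471 phi_1 + 3.2741 phi_2 = 0.256
Solve by Cramer's rule:
  det = gamma(0)^2 - gamma(1)^2 = (3.2741)^2 - (-0.9471)^2 = 10.71973081 - 0.89699841 = 9.8227324
  phi_hat_1 = [gamma(1) gamma(0) - gamma(1) gamma(2)] / det = [(-0.9471)(3.2741) - (-0.9471)(0.256)] / 9.8227324 = -2.85844251 / 9.8227324 = -0.291
  phi_hat_2 = [gamma(0) gamma(2) - gamma(1)^2] / det = [(3.2741)(0.256) - (-0.9471)^2] / 9.8227324 = -0.05882881 / 9.8227324 = -0.006
So phi_hat = [-0.2910, -0.0060].
Therefore phi_hat_2 = -0.0060.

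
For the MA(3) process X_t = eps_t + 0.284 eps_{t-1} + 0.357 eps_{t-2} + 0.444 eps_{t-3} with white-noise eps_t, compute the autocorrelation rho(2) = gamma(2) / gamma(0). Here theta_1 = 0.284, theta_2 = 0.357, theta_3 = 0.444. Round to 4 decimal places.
\rho(2) = 0.3438

For an MA(q) process with theta_0 = 1, the autocovariance is
  gamma(k) = sigma^2 * sum_{i=0..q-k} theta_i * theta_{i+k},
and rho(k) = gamma(k) / gamma(0). Sigma^2 cancels.
  numerator   = (1)*(0.357) + (0.284)*(0.444) = 0.483096.
  denominator = (1)^2 + (0.284)^2 + (0.357)^2 + (0.444)^2 = 1.405241.
  rho(2) = 0.483096 / 1.405241 = 0.3438.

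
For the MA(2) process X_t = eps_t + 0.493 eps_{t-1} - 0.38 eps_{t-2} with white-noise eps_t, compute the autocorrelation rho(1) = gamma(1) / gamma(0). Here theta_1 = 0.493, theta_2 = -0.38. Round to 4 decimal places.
\rho(1) = 0.2203

For an MA(q) process with theta_0 = 1, the autocovariance is
  gamma(k) = sigma^2 * sum_{i=0..q-k} theta_i * theta_{i+k},
and rho(k) = gamma(k) / gamma(0). Sigma^2 cancels.
  numerator   = (1)*(0.493) + (0.493)*(-0.38) = 0.30566.
  denominator = (1)^2 + (0.493)^2 + (-0.38)^2 = 1.387449.
  rho(1) = 0.30566 / 1.387449 = 0.2203.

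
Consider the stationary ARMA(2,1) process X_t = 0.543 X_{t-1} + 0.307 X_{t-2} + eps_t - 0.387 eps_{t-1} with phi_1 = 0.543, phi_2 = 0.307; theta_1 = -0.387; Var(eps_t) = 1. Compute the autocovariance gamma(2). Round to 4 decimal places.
\gamma(2) = 0.8349

Multiply the model equation by X_{t-k} and take expectations. With theta_0 = psi_0 = 1 and psi_j the MA(infinity) weights, this gives
  gamma(k) - sum_i phi_i gamma(k-i) = c_k,
  c_k = sigma^2 * sum_{j=k..q} theta_j psi_{j-k}   (c_k = 0 for k > q),
using gamma(-m) = gamma(m).
psi-weights needed (psi_j = theta_j + sum_i phi_i psi_{j-i}):
  psi_1 = theta_1 + phi_1 = -0.387 + (0.543) = 0.156
Right-hand sides:
  c_0 = sigma^2 (1 + theta_1 psi_1) = 1 * (1 + (-0.387)(0.156)) = 1 * 0.939628 = 0.939628
  c_1 = sigma^2 theta_1 = 1 * (-0.387) = -0.387
  c_2 = 0
Equations for k = 0, 1, 2 (AR order 2, c_2 = 0):
  (E0) gamma(0) = phi_1 gamma(1) + phi_2 gamma(2) + c_0
  (E1) gamma(1) = phi_1 gamma(0) + phi_2 gamma(1) + c_1
  (E2) gamma(2) = phi_1 gamma(1) + phi_2 gamma(0)
From (E1): gamma(1) = A gamma(0) + B with
  A = phi_1 / (1 - phi_2) = 0.543 / 0.693 = 0.78355,   B = c_1 / (1 - phi_2) = -0.387 / 0.693 = -0.558442.
Insert (E2) into (E0): gamma(0) (1 - phi_2^2) = phi_1 (1 + phi_2) gamma(1) + c_0.
  phi_1 (1 + phi_2) = (0.543)(1.307) = 0.709701,   1 - phi_2^2 = 0.905751.
Replace gamma(1) by A gamma(0) + B and collect gamma(0):
  gamma(0) [0.905751 - (0.709701)(0.78355)] = (0.709701)(-0.558442) + 0.939628
  gamma(0) * 0.349665 = 0.543301
  gamma(0) = 0.543301 / 0.349665 = 1.553777.
  gamma(1) = A gamma(0) + B = (0.78355)(1.553777) + (-0.558442) = 0.65902.
  gamma(2) = phi_1 gamma(1) + phi_2 gamma(0) = (0.543)(0.65902) + (0.307)(1.553777) = 0.834858.
Therefore gamma(2) = 0.8349 (to 4 decimal places).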